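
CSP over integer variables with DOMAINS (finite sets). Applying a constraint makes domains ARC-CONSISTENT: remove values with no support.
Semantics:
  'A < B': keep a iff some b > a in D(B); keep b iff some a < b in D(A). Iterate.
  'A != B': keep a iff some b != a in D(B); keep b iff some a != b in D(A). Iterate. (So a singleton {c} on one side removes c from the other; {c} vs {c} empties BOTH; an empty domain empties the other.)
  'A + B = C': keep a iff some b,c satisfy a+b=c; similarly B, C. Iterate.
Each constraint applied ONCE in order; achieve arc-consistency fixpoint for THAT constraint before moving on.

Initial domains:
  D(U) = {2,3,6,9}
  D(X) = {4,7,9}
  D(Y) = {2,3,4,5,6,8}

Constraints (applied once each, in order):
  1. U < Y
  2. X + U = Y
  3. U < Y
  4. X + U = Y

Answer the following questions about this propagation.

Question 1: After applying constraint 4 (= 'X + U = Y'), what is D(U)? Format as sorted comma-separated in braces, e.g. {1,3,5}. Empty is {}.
Constraint 1 (U < Y) on D(U)={2,3,6,9} D(Y)={2,3,4,5,6,8}: U {2,3,6,9}->{2,3,6}; Y {2,3,4,5,6,8}->{3,4,5,6,8}
Constraint 2 (X + U = Y) on D(X)={4,7,9} D(U)={2,3,6} D(Y)={3,4,5,6,8}: X {4,7,9}->{4}; U {2,3,6}->{2}; Y {3,4,5,6,8}->{6}
Constraint 3 (U < Y) on D(U)={2} D(Y)={6}: no change
Constraint 4 (X + U = Y) on D(X)={4} D(U)={2} D(Y)={6}: no change
So after constraint 4: D(U) = {2}

Answer: {2}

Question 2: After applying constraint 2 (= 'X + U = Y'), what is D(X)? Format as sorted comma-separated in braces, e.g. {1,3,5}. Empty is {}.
Answer: {4}

Derivation:
Constraint 1 (U < Y) on D(U)={2,3,6,9} D(Y)={2,3,4,5,6,8}: U {2,3,6,9}->{2,3,6}; Y {2,3,4,5,6,8}->{3,4,5,6,8}
Constraint 2 (X + U = Y) on D(X)={4,7,9} D(U)={2,3,6} D(Y)={3,4,5,6,8}: X {4,7,9}->{4}; U {2,3,6}->{2}; Y {3,4,5,6,8}->{6}
So after constraint 2: D(X) = {4}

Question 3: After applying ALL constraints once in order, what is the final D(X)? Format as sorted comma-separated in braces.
Answer: {4}

Derivation:
Constraint 1 (U < Y) on D(U)={2,3,6,9} D(Y)={2,3,4,5,6,8}: U {2,3,6,9}->{2,3,6}; Y {2,3,4,5,6,8}->{3,4,5,6,8}
Constraint 2 (X + U = Y) on D(X)={4,7,9} D(U)={2,3,6} D(Y)={3,4,5,6,8}: X {4,7,9}->{4}; U {2,3,6}->{2}; Y {3,4,5,6,8}->{6}
Constraint 3 (U < Y) on D(U)={2} D(Y)={6}: no change
Constraint 4 (X + U = Y) on D(X)={4} D(U)={2} D(Y)={6}: no change
So after all 4 constraints: D(X) = {4}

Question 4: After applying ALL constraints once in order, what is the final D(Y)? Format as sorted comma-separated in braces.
Constraint 1 (U < Y) on D(U)={2,3,6,9} D(Y)={2,3,4,5,6,8}: U {2,3,6,9}->{2,3,6}; Y {2,3,4,5,6,8}->{3,4,5,6,8}
Constraint 2 (X + U = Y) on D(X)={4,7,9} D(U)={2,3,6} D(Y)={3,4,5,6,8}: X {4,7,9}->{4}; U {2,3,6}->{2}; Y {3,4,5,6,8}->{6}
Constraint 3 (U < Y) on D(U)={2} D(Y)={6}: no change
Constraint 4 (X + U = Y) on D(X)={4} D(U)={2} D(Y)={6}: no change
So after all 4 constraints: D(Y) = {6}

Answer: {6}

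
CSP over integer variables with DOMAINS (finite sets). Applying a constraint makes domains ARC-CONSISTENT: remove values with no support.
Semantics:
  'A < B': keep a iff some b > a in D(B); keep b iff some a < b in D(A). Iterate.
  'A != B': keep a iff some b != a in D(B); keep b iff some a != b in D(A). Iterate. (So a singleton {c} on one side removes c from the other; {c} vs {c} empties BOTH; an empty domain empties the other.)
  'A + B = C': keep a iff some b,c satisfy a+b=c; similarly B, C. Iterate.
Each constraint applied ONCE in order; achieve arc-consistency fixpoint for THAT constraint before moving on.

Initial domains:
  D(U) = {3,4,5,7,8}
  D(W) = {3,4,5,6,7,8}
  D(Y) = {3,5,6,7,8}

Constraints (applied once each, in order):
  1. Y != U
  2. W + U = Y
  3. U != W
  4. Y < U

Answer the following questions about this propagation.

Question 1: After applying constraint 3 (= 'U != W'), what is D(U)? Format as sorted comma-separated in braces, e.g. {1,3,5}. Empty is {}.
Constraint 1 (Y != U) on D(Y)={3,5,6,7,8} D(U)={3,4,5,7,8}: no change
Constraint 2 (W + U = Y) on D(W)={3,4,5,6,7,8} D(U)={3,4,5,7,8} D(Y)={3,5,6,7,8}: W {3,4,5,6,7,8}->{3,4,5}; U {3,4,5,7,8}->{3,4,5}; Y {3,5,6,7,8}->{6,7,8}
Constraint 3 (U != W) on D(U)={3,4,5} D(W)={3,4,5}: no change
So after constraint 3: D(U) = {3,4,5}

Answer: {3,4,5}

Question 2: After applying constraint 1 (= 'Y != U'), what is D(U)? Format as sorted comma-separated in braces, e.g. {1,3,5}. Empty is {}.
Answer: {3,4,5,7,8}

Derivation:
Constraint 1 (Y != U) on D(Y)={3,5,6,7,8} D(U)={3,4,5,7,8}: no change
So after constraint 1: D(U) = {3,4,5,7,8}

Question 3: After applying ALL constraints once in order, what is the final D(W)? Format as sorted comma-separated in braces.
Answer: {3,4,5}

Derivation:
Constraint 1 (Y != U) on D(Y)={3,5,6,7,8} D(U)={3,4,5,7,8}: no change
Constraint 2 (W + U = Y) on D(W)={3,4,5,6,7,8} D(U)={3,4,5,7,8} D(Y)={3,5,6,7,8}: W {3,4,5,6,7,8}->{3,4,5}; U {3,4,5,7,8}->{3,4,5}; Y {3,5,6,7,8}->{6,7,8}
Constraint 3 (U != W) on D(U)={3,4,5} D(W)={3,4,5}: no change
Constraint 4 (Y < U) on D(Y)={6,7,8} D(U)={3,4,5}: Y {6,7,8}->{}; U {3,4,5}->{}
So after all 4 constraints: D(W) = {3,4,5}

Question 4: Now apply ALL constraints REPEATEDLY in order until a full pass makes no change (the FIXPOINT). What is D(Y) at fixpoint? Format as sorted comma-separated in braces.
Answer: {}

Derivation:
pass 0 (initial): D(Y)={3,5,6,7,8}
pass 1: U {3,4,5,7,8}->{}; W {3,4,5,6,7,8}->{3,4,5}; Y {3,5,6,7,8}->{}
pass 2: W {3,4,5}->{}
pass 3: no change
Fixpoint after 3 passes: D(Y) = {}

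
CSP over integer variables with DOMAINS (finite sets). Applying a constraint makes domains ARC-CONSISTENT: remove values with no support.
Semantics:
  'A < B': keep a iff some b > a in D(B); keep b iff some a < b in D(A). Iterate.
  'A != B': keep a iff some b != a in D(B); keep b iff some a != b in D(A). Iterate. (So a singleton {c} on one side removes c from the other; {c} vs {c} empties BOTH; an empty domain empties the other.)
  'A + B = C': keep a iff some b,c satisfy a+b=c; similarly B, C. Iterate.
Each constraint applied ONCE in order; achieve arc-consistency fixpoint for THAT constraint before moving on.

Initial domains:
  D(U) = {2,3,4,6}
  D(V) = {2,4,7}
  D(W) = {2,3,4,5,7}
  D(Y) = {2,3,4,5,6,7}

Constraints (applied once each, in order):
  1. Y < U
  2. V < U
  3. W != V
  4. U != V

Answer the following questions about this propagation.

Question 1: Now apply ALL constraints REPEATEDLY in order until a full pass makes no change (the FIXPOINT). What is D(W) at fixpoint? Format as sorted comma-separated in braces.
Answer: {2,3,4,5,7}

Derivation:
pass 0 (initial): D(W)={2,3,4,5,7}
pass 1: U {2,3,4,6}->{3,4,6}; V {2,4,7}->{2,4}; Y {2,3,4,5,6,7}->{2,3,4,5}
pass 2: no change
Fixpoint after 2 passes: D(W) = {2,3,4,5,7}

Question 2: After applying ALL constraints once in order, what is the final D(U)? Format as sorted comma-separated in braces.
Answer: {3,4,6}

Derivation:
Constraint 1 (Y < U) on D(Y)={2,3,4,5,6,7} D(U)={2,3,4,6}: Y {2,3,4,5,6,7}->{2,3,4,5}; U {2,3,4,6}->{3,4,6}
Constraint 2 (V < U) on D(V)={2,4,7} D(U)={3,4,6}: V {2,4,7}->{2,4}
Constraint 3 (W != V) on D(W)={2,3,4,5,7} D(V)={2,4}: no change
Constraint 4 (U != V) on D(U)={3,4,6} D(V)={2,4}: no change
So after all 4 constraints: D(U) = {3,4,6}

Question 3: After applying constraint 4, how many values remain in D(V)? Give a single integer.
Constraint 1 (Y < U) on D(Y)={2,3,4,5,6,7} D(U)={2,3,4,6}: Y {2,3,4,5,6,7}->{2,3,4,5}; U {2,3,4,6}->{3,4,6}
Constraint 2 (V < U) on D(V)={2,4,7} D(U)={3,4,6}: V {2,4,7}->{2,4}
Constraint 3 (W != V) on D(W)={2,3,4,5,7} D(V)={2,4}: no change
Constraint 4 (U != V) on D(U)={3,4,6} D(V)={2,4}: no change
So after constraint 4: D(V)={2,4}, size = 2

Answer: 2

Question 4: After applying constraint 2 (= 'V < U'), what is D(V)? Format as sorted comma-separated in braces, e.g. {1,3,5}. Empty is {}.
Answer: {2,4}

Derivation:
Constraint 1 (Y < U) on D(Y)={2,3,4,5,6,7} D(U)={2,3,4,6}: Y {2,3,4,5,6,7}->{2,3,4,5}; U {2,3,4,6}->{3,4,6}
Constraint 2 (V < U) on D(V)={2,4,7} D(U)={3,4,6}: V {2,4,7}->{2,4}
So after constraint 2: D(V) = {2,4}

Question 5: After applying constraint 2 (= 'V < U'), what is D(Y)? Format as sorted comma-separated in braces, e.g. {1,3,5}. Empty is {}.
Constraint 1 (Y < U) on D(Y)={2,3,4,5,6,7} D(U)={2,3,4,6}: Y {2,3,4,5,6,7}->{2,3,4,5}; U {2,3,4,6}->{3,4,6}
Constraint 2 (V < U) on D(V)={2,4,7} D(U)={3,4,6}: V {2,4,7}->{2,4}
So after constraint 2: D(Y) = {2,3,4,5}

Answer: {2,3,4,5}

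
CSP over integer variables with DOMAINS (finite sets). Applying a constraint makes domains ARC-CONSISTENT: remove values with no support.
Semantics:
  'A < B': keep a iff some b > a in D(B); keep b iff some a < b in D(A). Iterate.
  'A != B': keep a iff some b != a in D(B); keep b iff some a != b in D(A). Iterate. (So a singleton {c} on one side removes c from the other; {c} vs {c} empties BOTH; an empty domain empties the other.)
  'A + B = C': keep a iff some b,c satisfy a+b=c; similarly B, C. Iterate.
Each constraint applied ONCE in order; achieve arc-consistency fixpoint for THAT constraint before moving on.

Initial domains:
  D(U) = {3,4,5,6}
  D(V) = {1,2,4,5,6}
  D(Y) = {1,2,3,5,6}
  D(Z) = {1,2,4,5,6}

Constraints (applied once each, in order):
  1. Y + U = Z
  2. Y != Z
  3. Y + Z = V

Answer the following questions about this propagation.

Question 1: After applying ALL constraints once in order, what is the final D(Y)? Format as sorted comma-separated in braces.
Constraint 1 (Y + U = Z) on D(Y)={1,2,3,5,6} D(U)={3,4,5,6} D(Z)={1,2,4,5,6}: Y {1,2,3,5,6}->{1,2,3}; U {3,4,5,6}->{3,4,5}; Z {1,2,4,5,6}->{4,5,6}
Constraint 2 (Y != Z) on D(Y)={1,2,3} D(Z)={4,5,6}: no change
Constraint 3 (Y + Z = V) on D(Y)={1,2,3} D(Z)={4,5,6} D(V)={1,2,4,5,6}: Y {1,2,3}->{1,2}; Z {4,5,6}->{4,5}; V {1,2,4,5,6}->{5,6}
So after all 3 constraints: D(Y) = {1,2}

Answer: {1,2}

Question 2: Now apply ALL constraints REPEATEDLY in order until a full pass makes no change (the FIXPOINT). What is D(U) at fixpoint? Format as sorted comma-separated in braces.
pass 0 (initial): D(U)={3,4,5,6}
pass 1: U {3,4,5,6}->{3,4,5}; V {1,2,4,5,6}->{5,6}; Y {1,2,3,5,6}->{1,2}; Z {1,2,4,5,6}->{4,5}
pass 2: U {3,4,5}->{3,4}
pass 3: no change
Fixpoint after 3 passes: D(U) = {3,4}

Answer: {3,4}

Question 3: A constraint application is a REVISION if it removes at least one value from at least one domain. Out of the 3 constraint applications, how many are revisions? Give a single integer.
Answer: 2

Derivation:
Constraint 1 (Y + U = Z) on D(Y)={1,2,3,5,6} D(U)={3,4,5,6} D(Z)={1,2,4,5,6}: Y {1,2,3,5,6}->{1,2,3}; U {3,4,5,6}->{3,4,5}; Z {1,2,4,5,6}->{4,5,6} => REVISION
Constraint 2 (Y != Z) on D(Y)={1,2,3} D(Z)={4,5,6}: no change => not a revision
Constraint 3 (Y + Z = V) on D(Y)={1,2,3} D(Z)={4,5,6} D(V)={1,2,4,5,6}: Y {1,2,3}->{1,2}; Z {4,5,6}->{4,5}; V {1,2,4,5,6}->{5,6} => REVISION
Total revisions = 2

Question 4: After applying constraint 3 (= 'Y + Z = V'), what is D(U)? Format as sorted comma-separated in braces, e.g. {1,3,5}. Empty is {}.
Constraint 1 (Y + U = Z) on D(Y)={1,2,3,5,6} D(U)={3,4,5,6} D(Z)={1,2,4,5,6}: Y {1,2,3,5,6}->{1,2,3}; U {3,4,5,6}->{3,4,5}; Z {1,2,4,5,6}->{4,5,6}
Constraint 2 (Y != Z) on D(Y)={1,2,3} D(Z)={4,5,6}: no change
Constraint 3 (Y + Z = V) on D(Y)={1,2,3} D(Z)={4,5,6} D(V)={1,2,4,5,6}: Y {1,2,3}->{1,2}; Z {4,5,6}->{4,5}; V {1,2,4,5,6}->{5,6}
So after constraint 3: D(U) = {3,4,5}

Answer: {3,4,5}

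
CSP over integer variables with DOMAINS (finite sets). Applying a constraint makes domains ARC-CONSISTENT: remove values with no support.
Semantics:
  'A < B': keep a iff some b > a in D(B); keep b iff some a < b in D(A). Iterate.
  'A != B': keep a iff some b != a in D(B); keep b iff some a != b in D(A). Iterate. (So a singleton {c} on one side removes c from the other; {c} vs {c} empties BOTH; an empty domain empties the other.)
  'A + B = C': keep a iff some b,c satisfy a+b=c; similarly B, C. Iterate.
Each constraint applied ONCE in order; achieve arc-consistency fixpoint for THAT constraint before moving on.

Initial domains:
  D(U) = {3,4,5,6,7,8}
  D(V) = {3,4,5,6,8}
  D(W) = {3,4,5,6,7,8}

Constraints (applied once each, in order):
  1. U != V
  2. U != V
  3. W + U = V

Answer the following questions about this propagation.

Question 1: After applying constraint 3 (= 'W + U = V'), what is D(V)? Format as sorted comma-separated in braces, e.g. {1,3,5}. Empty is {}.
Answer: {6,8}

Derivation:
Constraint 1 (U != V) on D(U)={3,4,5,6,7,8} D(V)={3,4,5,6,8}: no change
Constraint 2 (U != V) on D(U)={3,4,5,6,7,8} D(V)={3,4,5,6,8}: no change
Constraint 3 (W + U = V) on D(W)={3,4,5,6,7,8} D(U)={3,4,5,6,7,8} D(V)={3,4,5,6,8}: W {3,4,5,6,7,8}->{3,4,5}; U {3,4,5,6,7,8}->{3,4,5}; V {3,4,5,6,8}->{6,8}
So after constraint 3: D(V) = {6,8}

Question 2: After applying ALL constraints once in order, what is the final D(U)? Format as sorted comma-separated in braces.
Constraint 1 (U != V) on D(U)={3,4,5,6,7,8} D(V)={3,4,5,6,8}: no change
Constraint 2 (U != V) on D(U)={3,4,5,6,7,8} D(V)={3,4,5,6,8}: no change
Constraint 3 (W + U = V) on D(W)={3,4,5,6,7,8} D(U)={3,4,5,6,7,8} D(V)={3,4,5,6,8}: W {3,4,5,6,7,8}->{3,4,5}; U {3,4,5,6,7,8}->{3,4,5}; V {3,4,5,6,8}->{6,8}
So after all 3 constraints: D(U) = {3,4,5}

Answer: {3,4,5}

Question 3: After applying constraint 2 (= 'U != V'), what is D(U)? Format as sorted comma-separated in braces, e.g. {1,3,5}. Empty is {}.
Answer: {3,4,5,6,7,8}

Derivation:
Constraint 1 (U != V) on D(U)={3,4,5,6,7,8} D(V)={3,4,5,6,8}: no change
Constraint 2 (U != V) on D(U)={3,4,5,6,7,8} D(V)={3,4,5,6,8}: no change
So after constraint 2: D(U) = {3,4,5,6,7,8}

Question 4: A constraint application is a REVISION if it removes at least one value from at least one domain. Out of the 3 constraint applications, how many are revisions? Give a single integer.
Constraint 1 (U != V) on D(U)={3,4,5,6,7,8} D(V)={3,4,5,6,8}: no change => not a revision
Constraint 2 (U != V) on D(U)={3,4,5,6,7,8} D(V)={3,4,5,6,8}: no change => not a revision
Constraint 3 (W + U = V) on D(W)={3,4,5,6,7,8} D(U)={3,4,5,6,7,8} D(V)={3,4,5,6,8}: W {3,4,5,6,7,8}->{3,4,5}; U {3,4,5,6,7,8}->{3,4,5}; V {3,4,5,6,8}->{6,8} => REVISION
Total revisions = 1

Answer: 1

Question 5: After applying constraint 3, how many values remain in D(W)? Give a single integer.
Constraint 1 (U != V) on D(U)={3,4,5,6,7,8} D(V)={3,4,5,6,8}: no change
Constraint 2 (U != V) on D(U)={3,4,5,6,7,8} D(V)={3,4,5,6,8}: no change
Constraint 3 (W + U = V) on D(W)={3,4,5,6,7,8} D(U)={3,4,5,6,7,8} D(V)={3,4,5,6,8}: W {3,4,5,6,7,8}->{3,4,5}; U {3,4,5,6,7,8}->{3,4,5}; V {3,4,5,6,8}->{6,8}
So after constraint 3: D(W)={3,4,5}, size = 3

Answer: 3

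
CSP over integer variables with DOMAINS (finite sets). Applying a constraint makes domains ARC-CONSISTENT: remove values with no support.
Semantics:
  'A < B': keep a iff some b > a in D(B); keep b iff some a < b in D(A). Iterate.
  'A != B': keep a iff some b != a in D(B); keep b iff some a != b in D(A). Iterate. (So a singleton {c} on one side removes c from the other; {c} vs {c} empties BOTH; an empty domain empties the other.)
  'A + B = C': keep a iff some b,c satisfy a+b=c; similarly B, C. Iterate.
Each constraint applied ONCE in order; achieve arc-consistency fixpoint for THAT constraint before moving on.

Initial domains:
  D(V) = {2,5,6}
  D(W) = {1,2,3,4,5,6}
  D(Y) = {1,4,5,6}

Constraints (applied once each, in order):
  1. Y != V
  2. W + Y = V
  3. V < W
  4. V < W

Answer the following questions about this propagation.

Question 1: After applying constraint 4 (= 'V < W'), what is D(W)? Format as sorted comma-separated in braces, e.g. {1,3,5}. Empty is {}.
Constraint 1 (Y != V) on D(Y)={1,4,5,6} D(V)={2,5,6}: no change
Constraint 2 (W + Y = V) on D(W)={1,2,3,4,5,6} D(Y)={1,4,5,6} D(V)={2,5,6}: W {1,2,3,4,5,6}->{1,2,4,5}; Y {1,4,5,6}->{1,4,5}
Constraint 3 (V < W) on D(V)={2,5,6} D(W)={1,2,4,5}: V {2,5,6}->{2}; W {1,2,4,5}->{4,5}
Constraint 4 (V < W) on D(V)={2} D(W)={4,5}: no change
So after constraint 4: D(W) = {4,5}

Answer: {4,5}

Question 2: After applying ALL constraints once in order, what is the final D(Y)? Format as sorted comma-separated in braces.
Answer: {1,4,5}

Derivation:
Constraint 1 (Y != V) on D(Y)={1,4,5,6} D(V)={2,5,6}: no change
Constraint 2 (W + Y = V) on D(W)={1,2,3,4,5,6} D(Y)={1,4,5,6} D(V)={2,5,6}: W {1,2,3,4,5,6}->{1,2,4,5}; Y {1,4,5,6}->{1,4,5}
Constraint 3 (V < W) on D(V)={2,5,6} D(W)={1,2,4,5}: V {2,5,6}->{2}; W {1,2,4,5}->{4,5}
Constraint 4 (V < W) on D(V)={2} D(W)={4,5}: no change
So after all 4 constraints: D(Y) = {1,4,5}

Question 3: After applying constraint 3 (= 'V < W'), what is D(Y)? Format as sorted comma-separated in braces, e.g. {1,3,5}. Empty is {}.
Constraint 1 (Y != V) on D(Y)={1,4,5,6} D(V)={2,5,6}: no change
Constraint 2 (W + Y = V) on D(W)={1,2,3,4,5,6} D(Y)={1,4,5,6} D(V)={2,5,6}: W {1,2,3,4,5,6}->{1,2,4,5}; Y {1,4,5,6}->{1,4,5}
Constraint 3 (V < W) on D(V)={2,5,6} D(W)={1,2,4,5}: V {2,5,6}->{2}; W {1,2,4,5}->{4,5}
So after constraint 3: D(Y) = {1,4,5}

Answer: {1,4,5}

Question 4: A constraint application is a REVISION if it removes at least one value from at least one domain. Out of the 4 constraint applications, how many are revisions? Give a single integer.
Constraint 1 (Y != V) on D(Y)={1,4,5,6} D(V)={2,5,6}: no change => not a revision
Constraint 2 (W + Y = V) on D(W)={1,2,3,4,5,6} D(Y)={1,4,5,6} D(V)={2,5,6}: W {1,2,3,4,5,6}->{1,2,4,5}; Y {1,4,5,6}->{1,4,5} => REVISION
Constraint 3 (V < W) on D(V)={2,5,6} D(W)={1,2,4,5}: V {2,5,6}->{2}; W {1,2,4,5}->{4,5} => REVISION
Constraint 4 (V < W) on D(V)={2} D(W)={4,5}: no change => not a revision
Total revisions = 2

Answer: 2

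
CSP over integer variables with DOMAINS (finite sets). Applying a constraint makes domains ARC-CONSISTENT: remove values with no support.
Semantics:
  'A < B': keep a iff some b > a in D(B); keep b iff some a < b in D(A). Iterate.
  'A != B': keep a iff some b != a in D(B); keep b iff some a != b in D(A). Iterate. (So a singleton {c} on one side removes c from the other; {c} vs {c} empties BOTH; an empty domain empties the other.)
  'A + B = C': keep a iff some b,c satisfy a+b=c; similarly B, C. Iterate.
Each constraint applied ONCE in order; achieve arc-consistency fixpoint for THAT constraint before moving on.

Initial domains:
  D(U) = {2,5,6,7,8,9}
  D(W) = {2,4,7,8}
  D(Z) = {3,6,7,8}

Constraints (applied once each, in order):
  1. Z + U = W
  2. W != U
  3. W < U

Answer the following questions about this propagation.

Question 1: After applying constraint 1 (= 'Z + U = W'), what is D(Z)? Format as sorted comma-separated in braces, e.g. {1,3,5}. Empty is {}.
Constraint 1 (Z + U = W) on D(Z)={3,6,7,8} D(U)={2,5,6,7,8,9} D(W)={2,4,7,8}: Z {3,6,7,8}->{3,6}; U {2,5,6,7,8,9}->{2,5}; W {2,4,7,8}->{8}
So after constraint 1: D(Z) = {3,6}

Answer: {3,6}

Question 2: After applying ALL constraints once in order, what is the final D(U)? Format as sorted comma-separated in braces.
Answer: {}

Derivation:
Constraint 1 (Z + U = W) on D(Z)={3,6,7,8} D(U)={2,5,6,7,8,9} D(W)={2,4,7,8}: Z {3,6,7,8}->{3,6}; U {2,5,6,7,8,9}->{2,5}; W {2,4,7,8}->{8}
Constraint 2 (W != U) on D(W)={8} D(U)={2,5}: no change
Constraint 3 (W < U) on D(W)={8} D(U)={2,5}: W {8}->{}; U {2,5}->{}
So after all 3 constraints: D(U) = {}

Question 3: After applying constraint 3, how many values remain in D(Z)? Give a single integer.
Answer: 2

Derivation:
Constraint 1 (Z + U = W) on D(Z)={3,6,7,8} D(U)={2,5,6,7,8,9} D(W)={2,4,7,8}: Z {3,6,7,8}->{3,6}; U {2,5,6,7,8,9}->{2,5}; W {2,4,7,8}->{8}
Constraint 2 (W != U) on D(W)={8} D(U)={2,5}: no change
Constraint 3 (W < U) on D(W)={8} D(U)={2,5}: W {8}->{}; U {2,5}->{}
So after constraint 3: D(Z)={3,6}, size = 2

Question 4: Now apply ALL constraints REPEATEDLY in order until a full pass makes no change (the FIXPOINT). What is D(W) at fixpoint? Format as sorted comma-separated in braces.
pass 0 (initial): D(W)={2,4,7,8}
pass 1: U {2,5,6,7,8,9}->{}; W {2,4,7,8}->{}; Z {3,6,7,8}->{3,6}
pass 2: Z {3,6}->{}
pass 3: no change
Fixpoint after 3 passes: D(W) = {}

Answer: {}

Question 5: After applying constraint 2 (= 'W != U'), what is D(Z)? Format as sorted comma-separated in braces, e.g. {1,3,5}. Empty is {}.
Answer: {3,6}

Derivation:
Constraint 1 (Z + U = W) on D(Z)={3,6,7,8} D(U)={2,5,6,7,8,9} D(W)={2,4,7,8}: Z {3,6,7,8}->{3,6}; U {2,5,6,7,8,9}->{2,5}; W {2,4,7,8}->{8}
Constraint 2 (W != U) on D(W)={8} D(U)={2,5}: no change
So after constraint 2: D(Z) = {3,6}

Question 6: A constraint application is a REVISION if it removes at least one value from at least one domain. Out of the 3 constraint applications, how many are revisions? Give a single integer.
Constraint 1 (Z + U = W) on D(Z)={3,6,7,8} D(U)={2,5,6,7,8,9} D(W)={2,4,7,8}: Z {3,6,7,8}->{3,6}; U {2,5,6,7,8,9}->{2,5}; W {2,4,7,8}->{8} => REVISION
Constraint 2 (W != U) on D(W)={8} D(U)={2,5}: no change => not a revision
Constraint 3 (W < U) on D(W)={8} D(U)={2,5}: W {8}->{}; U {2,5}->{} => REVISION
Total revisions = 2

Answer: 2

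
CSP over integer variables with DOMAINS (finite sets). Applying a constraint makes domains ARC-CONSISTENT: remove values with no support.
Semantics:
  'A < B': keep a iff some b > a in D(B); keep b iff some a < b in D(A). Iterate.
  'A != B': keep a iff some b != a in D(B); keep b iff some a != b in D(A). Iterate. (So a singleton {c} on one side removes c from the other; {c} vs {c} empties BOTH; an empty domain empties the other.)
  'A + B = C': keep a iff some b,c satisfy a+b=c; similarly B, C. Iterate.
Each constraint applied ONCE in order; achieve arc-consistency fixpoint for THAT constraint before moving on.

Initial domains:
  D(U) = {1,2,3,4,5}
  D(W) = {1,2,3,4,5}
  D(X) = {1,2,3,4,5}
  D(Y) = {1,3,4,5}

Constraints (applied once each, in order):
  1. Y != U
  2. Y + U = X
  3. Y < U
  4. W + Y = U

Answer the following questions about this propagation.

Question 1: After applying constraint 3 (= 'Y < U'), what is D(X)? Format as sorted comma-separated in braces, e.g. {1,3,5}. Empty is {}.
Answer: {2,3,4,5}

Derivation:
Constraint 1 (Y != U) on D(Y)={1,3,4,5} D(U)={1,2,3,4,5}: no change
Constraint 2 (Y + U = X) on D(Y)={1,3,4,5} D(U)={1,2,3,4,5} D(X)={1,2,3,4,5}: Y {1,3,4,5}->{1,3,4}; U {1,2,3,4,5}->{1,2,3,4}; X {1,2,3,4,5}->{2,3,4,5}
Constraint 3 (Y < U) on D(Y)={1,3,4} D(U)={1,2,3,4}: Y {1,3,4}->{1,3}; U {1,2,3,4}->{2,3,4}
So after constraint 3: D(X) = {2,3,4,5}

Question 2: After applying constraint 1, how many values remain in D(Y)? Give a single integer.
Answer: 4

Derivation:
Constraint 1 (Y != U) on D(Y)={1,3,4,5} D(U)={1,2,3,4,5}: no change
So after constraint 1: D(Y)={1,3,4,5}, size = 4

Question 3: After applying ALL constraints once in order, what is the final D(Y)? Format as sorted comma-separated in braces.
Answer: {1,3}

Derivation:
Constraint 1 (Y != U) on D(Y)={1,3,4,5} D(U)={1,2,3,4,5}: no change
Constraint 2 (Y + U = X) on D(Y)={1,3,4,5} D(U)={1,2,3,4,5} D(X)={1,2,3,4,5}: Y {1,3,4,5}->{1,3,4}; U {1,2,3,4,5}->{1,2,3,4}; X {1,2,3,4,5}->{2,3,4,5}
Constraint 3 (Y < U) on D(Y)={1,3,4} D(U)={1,2,3,4}: Y {1,3,4}->{1,3}; U {1,2,3,4}->{2,3,4}
Constraint 4 (W + Y = U) on D(W)={1,2,3,4,5} D(Y)={1,3} D(U)={2,3,4}: W {1,2,3,4,5}->{1,2,3}
So after all 4 constraints: D(Y) = {1,3}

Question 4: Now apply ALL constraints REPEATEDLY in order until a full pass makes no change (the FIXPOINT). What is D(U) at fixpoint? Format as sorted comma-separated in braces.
pass 0 (initial): D(U)={1,2,3,4,5}
pass 1: U {1,2,3,4,5}->{2,3,4}; W {1,2,3,4,5}->{1,2,3}; X {1,2,3,4,5}->{2,3,4,5}; Y {1,3,4,5}->{1,3}
pass 2: X {2,3,4,5}->{3,4,5}
pass 3: no change
Fixpoint after 3 passes: D(U) = {2,3,4}

Answer: {2,3,4}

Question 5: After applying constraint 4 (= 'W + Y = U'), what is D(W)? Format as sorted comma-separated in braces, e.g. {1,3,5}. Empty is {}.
Constraint 1 (Y != U) on D(Y)={1,3,4,5} D(U)={1,2,3,4,5}: no change
Constraint 2 (Y + U = X) on D(Y)={1,3,4,5} D(U)={1,2,3,4,5} D(X)={1,2,3,4,5}: Y {1,3,4,5}->{1,3,4}; U {1,2,3,4,5}->{1,2,3,4}; X {1,2,3,4,5}->{2,3,4,5}
Constraint 3 (Y < U) on D(Y)={1,3,4} D(U)={1,2,3,4}: Y {1,3,4}->{1,3}; U {1,2,3,4}->{2,3,4}
Constraint 4 (W + Y = U) on D(W)={1,2,3,4,5} D(Y)={1,3} D(U)={2,3,4}: W {1,2,3,4,5}->{1,2,3}
So after constraint 4: D(W) = {1,2,3}

Answer: {1,2,3}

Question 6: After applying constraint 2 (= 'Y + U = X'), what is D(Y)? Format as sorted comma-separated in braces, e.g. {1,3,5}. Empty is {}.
Answer: {1,3,4}

Derivation:
Constraint 1 (Y != U) on D(Y)={1,3,4,5} D(U)={1,2,3,4,5}: no change
Constraint 2 (Y + U = X) on D(Y)={1,3,4,5} D(U)={1,2,3,4,5} D(X)={1,2,3,4,5}: Y {1,3,4,5}->{1,3,4}; U {1,2,3,4,5}->{1,2,3,4}; X {1,2,3,4,5}->{2,3,4,5}
So after constraint 2: D(Y) = {1,3,4}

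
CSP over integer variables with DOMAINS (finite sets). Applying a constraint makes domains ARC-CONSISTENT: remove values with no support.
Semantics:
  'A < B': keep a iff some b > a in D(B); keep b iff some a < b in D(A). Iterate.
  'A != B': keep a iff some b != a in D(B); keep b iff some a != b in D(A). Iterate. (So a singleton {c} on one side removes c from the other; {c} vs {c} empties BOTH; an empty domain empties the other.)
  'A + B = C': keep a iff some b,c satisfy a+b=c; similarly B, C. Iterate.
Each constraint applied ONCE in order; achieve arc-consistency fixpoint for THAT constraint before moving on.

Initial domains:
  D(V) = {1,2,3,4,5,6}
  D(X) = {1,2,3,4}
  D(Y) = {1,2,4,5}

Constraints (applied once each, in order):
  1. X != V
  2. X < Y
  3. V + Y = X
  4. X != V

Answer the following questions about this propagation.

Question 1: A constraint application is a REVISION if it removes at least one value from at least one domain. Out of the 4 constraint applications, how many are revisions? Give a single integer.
Answer: 2

Derivation:
Constraint 1 (X != V) on D(X)={1,2,3,4} D(V)={1,2,3,4,5,6}: no change => not a revision
Constraint 2 (X < Y) on D(X)={1,2,3,4} D(Y)={1,2,4,5}: Y {1,2,4,5}->{2,4,5} => REVISION
Constraint 3 (V + Y = X) on D(V)={1,2,3,4,5,6} D(Y)={2,4,5} D(X)={1,2,3,4}: V {1,2,3,4,5,6}->{1,2}; Y {2,4,5}->{2}; X {1,2,3,4}->{3,4} => REVISION
Constraint 4 (X != V) on D(X)={3,4} D(V)={1,2}: no change => not a revision
Total revisions = 2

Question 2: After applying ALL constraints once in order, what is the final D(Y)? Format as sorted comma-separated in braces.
Constraint 1 (X != V) on D(X)={1,2,3,4} D(V)={1,2,3,4,5,6}: no change
Constraint 2 (X < Y) on D(X)={1,2,3,4} D(Y)={1,2,4,5}: Y {1,2,4,5}->{2,4,5}
Constraint 3 (V + Y = X) on D(V)={1,2,3,4,5,6} D(Y)={2,4,5} D(X)={1,2,3,4}: V {1,2,3,4,5,6}->{1,2}; Y {2,4,5}->{2}; X {1,2,3,4}->{3,4}
Constraint 4 (X != V) on D(X)={3,4} D(V)={1,2}: no change
So after all 4 constraints: D(Y) = {2}

Answer: {2}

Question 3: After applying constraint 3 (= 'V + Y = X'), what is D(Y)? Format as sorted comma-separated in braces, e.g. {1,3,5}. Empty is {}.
Constraint 1 (X != V) on D(X)={1,2,3,4} D(V)={1,2,3,4,5,6}: no change
Constraint 2 (X < Y) on D(X)={1,2,3,4} D(Y)={1,2,4,5}: Y {1,2,4,5}->{2,4,5}
Constraint 3 (V + Y = X) on D(V)={1,2,3,4,5,6} D(Y)={2,4,5} D(X)={1,2,3,4}: V {1,2,3,4,5,6}->{1,2}; Y {2,4,5}->{2}; X {1,2,3,4}->{3,4}
So after constraint 3: D(Y) = {2}

Answer: {2}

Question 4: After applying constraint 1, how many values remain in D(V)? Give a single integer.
Answer: 6

Derivation:
Constraint 1 (X != V) on D(X)={1,2,3,4} D(V)={1,2,3,4,5,6}: no change
So after constraint 1: D(V)={1,2,3,4,5,6}, size = 6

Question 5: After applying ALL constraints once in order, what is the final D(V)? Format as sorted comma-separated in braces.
Constraint 1 (X != V) on D(X)={1,2,3,4} D(V)={1,2,3,4,5,6}: no change
Constraint 2 (X < Y) on D(X)={1,2,3,4} D(Y)={1,2,4,5}: Y {1,2,4,5}->{2,4,5}
Constraint 3 (V + Y = X) on D(V)={1,2,3,4,5,6} D(Y)={2,4,5} D(X)={1,2,3,4}: V {1,2,3,4,5,6}->{1,2}; Y {2,4,5}->{2}; X {1,2,3,4}->{3,4}
Constraint 4 (X != V) on D(X)={3,4} D(V)={1,2}: no change
So after all 4 constraints: D(V) = {1,2}

Answer: {1,2}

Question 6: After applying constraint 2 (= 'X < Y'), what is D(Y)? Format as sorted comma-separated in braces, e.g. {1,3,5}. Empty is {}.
Constraint 1 (X != V) on D(X)={1,2,3,4} D(V)={1,2,3,4,5,6}: no change
Constraint 2 (X < Y) on D(X)={1,2,3,4} D(Y)={1,2,4,5}: Y {1,2,4,5}->{2,4,5}
So after constraint 2: D(Y) = {2,4,5}

Answer: {2,4,5}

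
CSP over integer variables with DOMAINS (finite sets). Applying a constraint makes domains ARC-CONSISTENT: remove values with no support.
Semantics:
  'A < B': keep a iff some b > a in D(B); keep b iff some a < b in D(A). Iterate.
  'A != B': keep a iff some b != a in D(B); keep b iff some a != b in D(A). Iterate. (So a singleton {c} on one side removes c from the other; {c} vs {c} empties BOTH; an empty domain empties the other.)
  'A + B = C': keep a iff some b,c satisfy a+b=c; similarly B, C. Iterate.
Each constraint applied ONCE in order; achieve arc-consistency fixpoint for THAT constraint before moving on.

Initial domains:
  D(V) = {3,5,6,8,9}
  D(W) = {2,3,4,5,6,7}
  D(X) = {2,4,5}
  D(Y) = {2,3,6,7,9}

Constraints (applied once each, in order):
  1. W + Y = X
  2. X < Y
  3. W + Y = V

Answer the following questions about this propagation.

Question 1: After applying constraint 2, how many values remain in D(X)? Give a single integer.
Constraint 1 (W + Y = X) on D(W)={2,3,4,5,6,7} D(Y)={2,3,6,7,9} D(X)={2,4,5}: W {2,3,4,5,6,7}->{2,3}; Y {2,3,6,7,9}->{2,3}; X {2,4,5}->{4,5}
Constraint 2 (X < Y) on D(X)={4,5} D(Y)={2,3}: X {4,5}->{}; Y {2,3}->{}
So after constraint 2: D(X)={}, size = 0

Answer: 0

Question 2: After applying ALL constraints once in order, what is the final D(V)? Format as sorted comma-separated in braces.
Answer: {}

Derivation:
Constraint 1 (W + Y = X) on D(W)={2,3,4,5,6,7} D(Y)={2,3,6,7,9} D(X)={2,4,5}: W {2,3,4,5,6,7}->{2,3}; Y {2,3,6,7,9}->{2,3}; X {2,4,5}->{4,5}
Constraint 2 (X < Y) on D(X)={4,5} D(Y)={2,3}: X {4,5}->{}; Y {2,3}->{}
Constraint 3 (W + Y = V) on D(W)={2,3} D(Y)={} D(V)={3,5,6,8,9}: W {2,3}->{}; V {3,5,6,8,9}->{}
So after all 3 constraints: D(V) = {}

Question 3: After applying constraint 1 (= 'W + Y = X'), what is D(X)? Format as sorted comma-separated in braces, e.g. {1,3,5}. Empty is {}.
Answer: {4,5}

Derivation:
Constraint 1 (W + Y = X) on D(W)={2,3,4,5,6,7} D(Y)={2,3,6,7,9} D(X)={2,4,5}: W {2,3,4,5,6,7}->{2,3}; Y {2,3,6,7,9}->{2,3}; X {2,4,5}->{4,5}
So after constraint 1: D(X) = {4,5}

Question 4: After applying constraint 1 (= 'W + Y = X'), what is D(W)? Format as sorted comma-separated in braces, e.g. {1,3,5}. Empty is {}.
Constraint 1 (W + Y = X) on D(W)={2,3,4,5,6,7} D(Y)={2,3,6,7,9} D(X)={2,4,5}: W {2,3,4,5,6,7}->{2,3}; Y {2,3,6,7,9}->{2,3}; X {2,4,5}->{4,5}
So after constraint 1: D(W) = {2,3}

Answer: {2,3}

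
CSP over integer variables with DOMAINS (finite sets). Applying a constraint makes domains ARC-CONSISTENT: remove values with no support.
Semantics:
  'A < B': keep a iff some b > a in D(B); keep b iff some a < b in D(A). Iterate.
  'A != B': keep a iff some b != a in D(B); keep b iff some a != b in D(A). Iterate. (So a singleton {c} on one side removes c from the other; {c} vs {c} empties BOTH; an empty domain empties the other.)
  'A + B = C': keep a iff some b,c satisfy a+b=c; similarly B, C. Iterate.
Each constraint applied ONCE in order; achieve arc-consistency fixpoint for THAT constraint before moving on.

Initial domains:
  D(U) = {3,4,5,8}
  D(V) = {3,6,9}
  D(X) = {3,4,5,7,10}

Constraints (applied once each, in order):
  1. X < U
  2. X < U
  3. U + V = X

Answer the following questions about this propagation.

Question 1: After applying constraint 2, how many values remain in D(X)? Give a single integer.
Constraint 1 (X < U) on D(X)={3,4,5,7,10} D(U)={3,4,5,8}: X {3,4,5,7,10}->{3,4,5,7}; U {3,4,5,8}->{4,5,8}
Constraint 2 (X < U) on D(X)={3,4,5,7} D(U)={4,5,8}: no change
So after constraint 2: D(X)={3,4,5,7}, size = 4

Answer: 4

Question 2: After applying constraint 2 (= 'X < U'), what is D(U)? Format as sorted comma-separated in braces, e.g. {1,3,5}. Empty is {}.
Answer: {4,5,8}

Derivation:
Constraint 1 (X < U) on D(X)={3,4,5,7,10} D(U)={3,4,5,8}: X {3,4,5,7,10}->{3,4,5,7}; U {3,4,5,8}->{4,5,8}
Constraint 2 (X < U) on D(X)={3,4,5,7} D(U)={4,5,8}: no change
So after constraint 2: D(U) = {4,5,8}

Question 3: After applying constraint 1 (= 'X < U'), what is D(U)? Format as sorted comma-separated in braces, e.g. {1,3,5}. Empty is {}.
Constraint 1 (X < U) on D(X)={3,4,5,7,10} D(U)={3,4,5,8}: X {3,4,5,7,10}->{3,4,5,7}; U {3,4,5,8}->{4,5,8}
So after constraint 1: D(U) = {4,5,8}

Answer: {4,5,8}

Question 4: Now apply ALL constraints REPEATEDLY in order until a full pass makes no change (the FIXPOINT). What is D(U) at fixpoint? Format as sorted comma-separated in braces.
Answer: {}

Derivation:
pass 0 (initial): D(U)={3,4,5,8}
pass 1: U {3,4,5,8}->{4}; V {3,6,9}->{3}; X {3,4,5,7,10}->{7}
pass 2: U {4}->{}; V {3}->{}; X {7}->{}
pass 3: no change
Fixpoint after 3 passes: D(U) = {}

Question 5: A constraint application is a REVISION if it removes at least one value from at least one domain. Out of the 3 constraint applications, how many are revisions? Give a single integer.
Constraint 1 (X < U) on D(X)={3,4,5,7,10} D(U)={3,4,5,8}: X {3,4,5,7,10}->{3,4,5,7}; U {3,4,5,8}->{4,5,8} => REVISION
Constraint 2 (X < U) on D(X)={3,4,5,7} D(U)={4,5,8}: no change => not a revision
Constraint 3 (U + V = X) on D(U)={4,5,8} D(V)={3,6,9} D(X)={3,4,5,7}: U {4,5,8}->{4}; V {3,6,9}->{3}; X {3,4,5,7}->{7} => REVISION
Total revisions = 2

Answer: 2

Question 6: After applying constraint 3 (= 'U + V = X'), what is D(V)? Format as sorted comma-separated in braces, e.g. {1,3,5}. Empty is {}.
Answer: {3}

Derivation:
Constraint 1 (X < U) on D(X)={3,4,5,7,10} D(U)={3,4,5,8}: X {3,4,5,7,10}->{3,4,5,7}; U {3,4,5,8}->{4,5,8}
Constraint 2 (X < U) on D(X)={3,4,5,7} D(U)={4,5,8}: no change
Constraint 3 (U + V = X) on D(U)={4,5,8} D(V)={3,6,9} D(X)={3,4,5,7}: U {4,5,8}->{4}; V {3,6,9}->{3}; X {3,4,5,7}->{7}
So after constraint 3: D(V) = {3}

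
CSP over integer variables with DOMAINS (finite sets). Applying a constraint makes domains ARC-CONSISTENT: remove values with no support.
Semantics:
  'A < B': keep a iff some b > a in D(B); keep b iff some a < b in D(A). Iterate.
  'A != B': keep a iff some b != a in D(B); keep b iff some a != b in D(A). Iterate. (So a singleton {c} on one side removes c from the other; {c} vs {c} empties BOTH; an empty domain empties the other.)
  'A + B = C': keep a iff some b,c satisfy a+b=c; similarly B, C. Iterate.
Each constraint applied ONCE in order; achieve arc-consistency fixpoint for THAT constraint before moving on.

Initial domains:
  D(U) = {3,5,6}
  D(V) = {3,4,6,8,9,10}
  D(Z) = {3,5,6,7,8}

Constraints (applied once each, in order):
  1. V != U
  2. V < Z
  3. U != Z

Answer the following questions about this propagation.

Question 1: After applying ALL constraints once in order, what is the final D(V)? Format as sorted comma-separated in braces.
Answer: {3,4,6}

Derivation:
Constraint 1 (V != U) on D(V)={3,4,6,8,9,10} D(U)={3,5,6}: no change
Constraint 2 (V < Z) on D(V)={3,4,6,8,9,10} D(Z)={3,5,6,7,8}: V {3,4,6,8,9,10}->{3,4,6}; Z {3,5,6,7,8}->{5,6,7,8}
Constraint 3 (U != Z) on D(U)={3,5,6} D(Z)={5,6,7,8}: no change
So after all 3 constraints: D(V) = {3,4,6}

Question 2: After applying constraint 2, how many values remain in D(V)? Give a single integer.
Answer: 3

Derivation:
Constraint 1 (V != U) on D(V)={3,4,6,8,9,10} D(U)={3,5,6}: no change
Constraint 2 (V < Z) on D(V)={3,4,6,8,9,10} D(Z)={3,5,6,7,8}: V {3,4,6,8,9,10}->{3,4,6}; Z {3,5,6,7,8}->{5,6,7,8}
So after constraint 2: D(V)={3,4,6}, size = 3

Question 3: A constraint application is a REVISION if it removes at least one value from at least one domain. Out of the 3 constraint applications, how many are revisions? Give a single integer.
Answer: 1

Derivation:
Constraint 1 (V != U) on D(V)={3,4,6,8,9,10} D(U)={3,5,6}: no change => not a revision
Constraint 2 (V < Z) on D(V)={3,4,6,8,9,10} D(Z)={3,5,6,7,8}: V {3,4,6,8,9,10}->{3,4,6}; Z {3,5,6,7,8}->{5,6,7,8} => REVISION
Constraint 3 (U != Z) on D(U)={3,5,6} D(Z)={5,6,7,8}: no change => not a revision
Total revisions = 1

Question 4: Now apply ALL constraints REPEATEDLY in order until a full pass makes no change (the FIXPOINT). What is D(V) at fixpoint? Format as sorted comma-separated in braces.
pass 0 (initial): D(V)={3,4,6,8,9,10}
pass 1: V {3,4,6,8,9,10}->{3,4,6}; Z {3,5,6,7,8}->{5,6,7,8}
pass 2: no change
Fixpoint after 2 passes: D(V) = {3,4,6}

Answer: {3,4,6}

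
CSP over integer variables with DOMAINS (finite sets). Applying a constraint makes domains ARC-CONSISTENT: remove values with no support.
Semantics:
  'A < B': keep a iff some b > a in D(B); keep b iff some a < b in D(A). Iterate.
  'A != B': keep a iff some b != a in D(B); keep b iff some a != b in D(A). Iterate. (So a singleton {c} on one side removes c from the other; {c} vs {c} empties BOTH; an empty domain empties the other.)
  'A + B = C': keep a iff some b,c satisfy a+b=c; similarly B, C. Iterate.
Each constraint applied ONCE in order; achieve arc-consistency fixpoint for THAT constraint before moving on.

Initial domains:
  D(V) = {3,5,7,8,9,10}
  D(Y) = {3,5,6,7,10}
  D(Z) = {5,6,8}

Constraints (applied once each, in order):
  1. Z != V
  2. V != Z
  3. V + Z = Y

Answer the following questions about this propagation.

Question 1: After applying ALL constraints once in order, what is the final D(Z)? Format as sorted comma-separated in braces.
Answer: {5}

Derivation:
Constraint 1 (Z != V) on D(Z)={5,6,8} D(V)={3,5,7,8,9,10}: no change
Constraint 2 (V != Z) on D(V)={3,5,7,8,9,10} D(Z)={5,6,8}: no change
Constraint 3 (V + Z = Y) on D(V)={3,5,7,8,9,10} D(Z)={5,6,8} D(Y)={3,5,6,7,10}: V {3,5,7,8,9,10}->{5}; Z {5,6,8}->{5}; Y {3,5,6,7,10}->{10}
So after all 3 constraints: D(Z) = {5}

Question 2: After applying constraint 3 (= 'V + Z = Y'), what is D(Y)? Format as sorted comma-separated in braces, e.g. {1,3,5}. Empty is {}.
Answer: {10}

Derivation:
Constraint 1 (Z != V) on D(Z)={5,6,8} D(V)={3,5,7,8,9,10}: no change
Constraint 2 (V != Z) on D(V)={3,5,7,8,9,10} D(Z)={5,6,8}: no change
Constraint 3 (V + Z = Y) on D(V)={3,5,7,8,9,10} D(Z)={5,6,8} D(Y)={3,5,6,7,10}: V {3,5,7,8,9,10}->{5}; Z {5,6,8}->{5}; Y {3,5,6,7,10}->{10}
So after constraint 3: D(Y) = {10}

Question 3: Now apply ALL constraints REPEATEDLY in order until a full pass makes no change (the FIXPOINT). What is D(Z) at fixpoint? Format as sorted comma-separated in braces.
pass 0 (initial): D(Z)={5,6,8}
pass 1: V {3,5,7,8,9,10}->{5}; Y {3,5,6,7,10}->{10}; Z {5,6,8}->{5}
pass 2: V {5}->{}; Y {10}->{}; Z {5}->{}
pass 3: no change
Fixpoint after 3 passes: D(Z) = {}

Answer: {}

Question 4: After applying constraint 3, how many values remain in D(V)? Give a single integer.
Constraint 1 (Z != V) on D(Z)={5,6,8} D(V)={3,5,7,8,9,10}: no change
Constraint 2 (V != Z) on D(V)={3,5,7,8,9,10} D(Z)={5,6,8}: no change
Constraint 3 (V + Z = Y) on D(V)={3,5,7,8,9,10} D(Z)={5,6,8} D(Y)={3,5,6,7,10}: V {3,5,7,8,9,10}->{5}; Z {5,6,8}->{5}; Y {3,5,6,7,10}->{10}
So after constraint 3: D(V)={5}, size = 1

Answer: 1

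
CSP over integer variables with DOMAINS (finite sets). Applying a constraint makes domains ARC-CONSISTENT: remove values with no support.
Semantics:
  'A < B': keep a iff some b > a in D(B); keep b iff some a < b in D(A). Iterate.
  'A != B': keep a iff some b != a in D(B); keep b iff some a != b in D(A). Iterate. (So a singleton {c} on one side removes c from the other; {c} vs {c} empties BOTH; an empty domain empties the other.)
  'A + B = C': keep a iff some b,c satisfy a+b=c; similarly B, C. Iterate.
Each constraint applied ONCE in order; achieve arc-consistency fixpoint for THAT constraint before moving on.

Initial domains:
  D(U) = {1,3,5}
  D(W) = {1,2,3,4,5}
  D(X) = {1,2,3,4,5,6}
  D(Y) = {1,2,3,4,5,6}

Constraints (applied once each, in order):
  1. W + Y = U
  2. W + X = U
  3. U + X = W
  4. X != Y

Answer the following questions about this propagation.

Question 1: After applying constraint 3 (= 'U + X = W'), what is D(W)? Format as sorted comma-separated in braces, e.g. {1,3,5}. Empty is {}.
Answer: {4}

Derivation:
Constraint 1 (W + Y = U) on D(W)={1,2,3,4,5} D(Y)={1,2,3,4,5,6} D(U)={1,3,5}: W {1,2,3,4,5}->{1,2,3,4}; Y {1,2,3,4,5,6}->{1,2,3,4}; U {1,3,5}->{3,5}
Constraint 2 (W + X = U) on D(W)={1,2,3,4} D(X)={1,2,3,4,5,6} D(U)={3,5}: X {1,2,3,4,5,6}->{1,2,3,4}
Constraint 3 (U + X = W) on D(U)={3,5} D(X)={1,2,3,4} D(W)={1,2,3,4}: U {3,5}->{3}; X {1,2,3,4}->{1}; W {1,2,3,4}->{4}
So after constraint 3: D(W) = {4}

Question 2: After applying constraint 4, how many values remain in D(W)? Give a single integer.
Answer: 1

Derivation:
Constraint 1 (W + Y = U) on D(W)={1,2,3,4,5} D(Y)={1,2,3,4,5,6} D(U)={1,3,5}: W {1,2,3,4,5}->{1,2,3,4}; Y {1,2,3,4,5,6}->{1,2,3,4}; U {1,3,5}->{3,5}
Constraint 2 (W + X = U) on D(W)={1,2,3,4} D(X)={1,2,3,4,5,6} D(U)={3,5}: X {1,2,3,4,5,6}->{1,2,3,4}
Constraint 3 (U + X = W) on D(U)={3,5} D(X)={1,2,3,4} D(W)={1,2,3,4}: U {3,5}->{3}; X {1,2,3,4}->{1}; W {1,2,3,4}->{4}
Constraint 4 (X != Y) on D(X)={1} D(Y)={1,2,3,4}: Y {1,2,3,4}->{2,3,4}
So after constraint 4: D(W)={4}, size = 1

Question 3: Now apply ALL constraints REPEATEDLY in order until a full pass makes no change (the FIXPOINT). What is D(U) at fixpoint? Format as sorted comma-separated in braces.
pass 0 (initial): D(U)={1,3,5}
pass 1: U {1,3,5}->{3}; W {1,2,3,4,5}->{4}; X {1,2,3,4,5,6}->{1}; Y {1,2,3,4,5,6}->{2,3,4}
pass 2: U {3}->{}; W {4}->{}; X {1}->{}; Y {2,3,4}->{}
pass 3: no change
Fixpoint after 3 passes: D(U) = {}

Answer: {}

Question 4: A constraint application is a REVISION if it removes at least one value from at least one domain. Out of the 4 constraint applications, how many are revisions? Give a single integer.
Answer: 4

Derivation:
Constraint 1 (W + Y = U) on D(W)={1,2,3,4,5} D(Y)={1,2,3,4,5,6} D(U)={1,3,5}: W {1,2,3,4,5}->{1,2,3,4}; Y {1,2,3,4,5,6}->{1,2,3,4}; U {1,3,5}->{3,5} => REVISION
Constraint 2 (W + X = U) on D(W)={1,2,3,4} D(X)={1,2,3,4,5,6} D(U)={3,5}: X {1,2,3,4,5,6}->{1,2,3,4} => REVISION
Constraint 3 (U + X = W) on D(U)={3,5} D(X)={1,2,3,4} D(W)={1,2,3,4}: U {3,5}->{3}; X {1,2,3,4}->{1}; W {1,2,3,4}->{4} => REVISION
Constraint 4 (X != Y) on D(X)={1} D(Y)={1,2,3,4}: Y {1,2,3,4}->{2,3,4} => REVISION
Total revisions = 4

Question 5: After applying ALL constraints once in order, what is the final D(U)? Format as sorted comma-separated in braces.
Constraint 1 (W + Y = U) on D(W)={1,2,3,4,5} D(Y)={1,2,3,4,5,6} D(U)={1,3,5}: W {1,2,3,4,5}->{1,2,3,4}; Y {1,2,3,4,5,6}->{1,2,3,4}; U {1,3,5}->{3,5}
Constraint 2 (W + X = U) on D(W)={1,2,3,4} D(X)={1,2,3,4,5,6} D(U)={3,5}: X {1,2,3,4,5,6}->{1,2,3,4}
Constraint 3 (U + X = W) on D(U)={3,5} D(X)={1,2,3,4} D(W)={1,2,3,4}: U {3,5}->{3}; X {1,2,3,4}->{1}; W {1,2,3,4}->{4}
Constraint 4 (X != Y) on D(X)={1} D(Y)={1,2,3,4}: Y {1,2,3,4}->{2,3,4}
So after all 4 constraints: D(U) = {3}

Answer: {3}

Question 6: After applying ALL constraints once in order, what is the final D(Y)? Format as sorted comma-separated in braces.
Constraint 1 (W + Y = U) on D(W)={1,2,3,4,5} D(Y)={1,2,3,4,5,6} D(U)={1,3,5}: W {1,2,3,4,5}->{1,2,3,4}; Y {1,2,3,4,5,6}->{1,2,3,4}; U {1,3,5}->{3,5}
Constraint 2 (W + X = U) on D(W)={1,2,3,4} D(X)={1,2,3,4,5,6} D(U)={3,5}: X {1,2,3,4,5,6}->{1,2,3,4}
Constraint 3 (U + X = W) on D(U)={3,5} D(X)={1,2,3,4} D(W)={1,2,3,4}: U {3,5}->{3}; X {1,2,3,4}->{1}; W {1,2,3,4}->{4}
Constraint 4 (X != Y) on D(X)={1} D(Y)={1,2,3,4}: Y {1,2,3,4}->{2,3,4}
So after all 4 constraints: D(Y) = {2,3,4}

Answer: {2,3,4}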